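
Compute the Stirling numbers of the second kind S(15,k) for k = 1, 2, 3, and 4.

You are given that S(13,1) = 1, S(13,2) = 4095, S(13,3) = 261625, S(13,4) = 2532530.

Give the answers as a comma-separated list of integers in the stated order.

[14] T[14,1]:1*1+0=1 · T[14,2]:2*4095+1=8191 · T[14,3]:3*261625+4095=788970 · T[14,4]:4*2532530+261625=10391745
[15] T[15,1]:1*1+0=1 · T[15,2]:2*8191+1=16383 · T[15,3]:3*788970+8191=2375101 · T[15,4]:4*10391745+788970=42355950
Read S(15,1) = 1, S(15,2) = 16383, S(15,3) = 2375101, S(15,4) = 42355950.

1, 16383, 2375101, 42355950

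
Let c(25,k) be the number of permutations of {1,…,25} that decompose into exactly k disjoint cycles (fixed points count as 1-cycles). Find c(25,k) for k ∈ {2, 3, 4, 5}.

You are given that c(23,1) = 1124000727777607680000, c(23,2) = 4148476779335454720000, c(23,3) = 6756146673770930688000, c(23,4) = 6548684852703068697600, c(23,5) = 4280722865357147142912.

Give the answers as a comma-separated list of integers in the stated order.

i=24: T(24,1)=0+23·1124000727777607680000=25852016738884976640000 | T(24,2)=1124000727777607680000+23·4148476779335454720000=96538966652493066240000 | T(24,3)=4148476779335454720000+23·6756146673770930688000=159539850276066860544000 | T(24,4)=6756146673770930688000+23·6548684852703068697600=157375898285941510732800 | T(24,5)=6548684852703068697600+23·4280722865357147142912=105005310755917452984576
i=25: T(25,2)=25852016738884976640000+24·96538966652493066240000=2342787216398718566400000 | T(25,3)=96538966652493066240000+24·159539850276066860544000=3925495373278097719296000 | T(25,4)=159539850276066860544000+24·157375898285941510732800=3936561409138663118131200 | T(25,5)=157375898285941510732800+24·105005310755917452984576=2677503356427960382362624
Read c(25,2) = 2342787216398718566400000, c(25,3) = 3925495373278097719296000, c(25,4) = 3936561409138663118131200, c(25,5) = 2677503356427960382362624.

2342787216398718566400000, 3925495373278097719296000, 3936561409138663118131200, 2677503356427960382362624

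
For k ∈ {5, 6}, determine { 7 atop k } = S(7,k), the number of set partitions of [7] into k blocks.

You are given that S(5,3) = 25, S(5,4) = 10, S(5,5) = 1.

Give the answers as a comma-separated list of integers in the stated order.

i=6: T(6,4)=25+4·10=65 | T(6,5)=10+5·1=15 | T(6,6)=1+6·0=1
i=7: T(7,5)=65+5·15=140 | T(7,6)=15+6·1=21
Read S(7,5) = 140, S(7,6) = 21.

140, 21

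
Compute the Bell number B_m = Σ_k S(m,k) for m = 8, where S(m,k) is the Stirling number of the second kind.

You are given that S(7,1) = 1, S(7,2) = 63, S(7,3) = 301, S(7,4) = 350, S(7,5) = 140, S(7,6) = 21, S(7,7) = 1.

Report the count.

4140

i=8: T(8,1)=0+1·1=1 | T(8,2)=1+2·63=127 | T(8,3)=63+3·301=966 | T(8,4)=301+4·350=1701 | T(8,5)=350+5·140=1050 | T(8,6)=140+6·21=266 | T(8,7)=21+7·1=28 | T(8,8)=1+8·0=1
B_8 = ΣS(8,k) = 1+127+966+1701+1050+266+28+1 = 4140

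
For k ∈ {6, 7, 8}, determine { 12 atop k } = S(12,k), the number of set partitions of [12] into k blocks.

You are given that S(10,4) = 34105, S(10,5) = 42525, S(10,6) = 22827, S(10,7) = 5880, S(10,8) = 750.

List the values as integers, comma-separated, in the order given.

1323652, 627396, 159027

row 11: T[11][5]=5·42525+34105=246730  T[11][6]=6·22827+42525=179487  T[11][7]=7·5880+22827=63987  T[11][8]=8·750+5880=11880
row 12: T[12][6]=6·179487+246730=1323652  T[12][7]=7·63987+179487=627396  T[12][8]=8·11880+63987=159027
Read S(12,6) = 1323652, S(12,7) = 627396, S(12,8) = 159027.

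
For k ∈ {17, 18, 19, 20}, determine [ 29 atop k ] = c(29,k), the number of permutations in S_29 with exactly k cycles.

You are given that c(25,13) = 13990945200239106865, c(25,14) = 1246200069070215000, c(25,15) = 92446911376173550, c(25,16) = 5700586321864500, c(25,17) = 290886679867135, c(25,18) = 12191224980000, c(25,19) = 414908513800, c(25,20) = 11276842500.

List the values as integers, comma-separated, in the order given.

i=26: T(26,14)=13990945200239106865+25·1246200069070215000=45145946926994481865 | T(26,15)=1246200069070215000+25·92446911376173550=3557372853474553750 | T(26,16)=92446911376173550+25·5700586321864500=234961569422786050 | T(26,17)=5700586321864500+25·290886679867135=12972753318542875 | T(26,18)=290886679867135+25·12191224980000=595667304367135 | T(26,19)=12191224980000+25·414908513800=22563937825000 | T(26,20)=414908513800+25·11276842500=696829576300
i=27: T(27,15)=45145946926994481865+26·3557372853474553750=137637641117332879365 | T(27,16)=3557372853474553750+26·234961569422786050=9666373658466991050 | T(27,17)=234961569422786050+26·12972753318542875=572253155704900800 | T(27,18)=12972753318542875+26·595667304367135=28460103232088385 | T(27,19)=595667304367135+26·22563937825000=1182329687817135 | T(27,20)=22563937825000+26·696829576300=40681506808800
i=28: T(28,16)=137637641117332879365+27·9666373658466991050=398629729895941637715 | T(28,17)=9666373658466991050+27·572253155704900800=25117208862499312650 | T(28,18)=572253155704900800+27·28460103232088385=1340675942971287195 | T(28,19)=28460103232088385+27·1182329687817135=60383004803151030 | T(28,20)=1182329687817135+27·40681506808800=2280730371654735
i=29: T(29,17)=398629729895941637715+28·25117208862499312650=1101911578045922391915 | T(29,18)=25117208862499312650+28·1340675942971287195=62656135265695354110 | T(29,19)=1340675942971287195+28·60383004803151030=3031400077459516035 | T(29,20)=60383004803151030+28·2280730371654735=124243455209483610
Read c(29,17) = 1101911578045922391915, c(29,18) = 62656135265695354110, c(29,19) = 3031400077459516035, c(29,20) = 124243455209483610.

1101911578045922391915, 62656135265695354110, 3031400077459516035, 124243455209483610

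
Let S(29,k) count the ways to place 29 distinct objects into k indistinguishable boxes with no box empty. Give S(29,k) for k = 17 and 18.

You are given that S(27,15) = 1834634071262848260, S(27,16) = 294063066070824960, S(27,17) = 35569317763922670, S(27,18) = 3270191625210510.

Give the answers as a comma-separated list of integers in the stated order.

i=28: T(28,16)=1834634071262848260+16·294063066070824960=6539643128396047620 | T(28,17)=294063066070824960+17·35569317763922670=898741468057510350 | T(28,18)=35569317763922670+18·3270191625210510=94432767017711850
i=29: T(29,17)=6539643128396047620+17·898741468057510350=21818248085373723570 | T(29,18)=898741468057510350+18·94432767017711850=2598531274376323650
Read S(29,17) = 21818248085373723570, S(29,18) = 2598531274376323650.

21818248085373723570, 2598531274376323650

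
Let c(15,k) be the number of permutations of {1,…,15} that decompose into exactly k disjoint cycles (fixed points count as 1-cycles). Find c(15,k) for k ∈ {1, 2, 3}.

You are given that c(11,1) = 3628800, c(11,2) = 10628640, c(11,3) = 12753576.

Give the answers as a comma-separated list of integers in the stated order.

87178291200, 283465647360, 392156797824

r12: T_12,1=11×3628800+0=39916800; T_12,2=11×10628640+3628800=120543840; T_12,3=11×12753576+10628640=150917976
r13: T_13,1=12×39916800+0=479001600; T_13,2=12×120543840+39916800=1486442880; T_13,3=12×150917976+120543840=1931559552
r14: T_14,1=13×479001600+0=6227020800; T_14,2=13×1486442880+479001600=19802759040; T_14,3=13×1931559552+1486442880=26596717056
r15: T_15,1=14×6227020800+0=87178291200; T_15,2=14×19802759040+6227020800=283465647360; T_15,3=14×26596717056+19802759040=392156797824
Read c(15,1) = 87178291200, c(15,2) = 283465647360, c(15,3) = 392156797824.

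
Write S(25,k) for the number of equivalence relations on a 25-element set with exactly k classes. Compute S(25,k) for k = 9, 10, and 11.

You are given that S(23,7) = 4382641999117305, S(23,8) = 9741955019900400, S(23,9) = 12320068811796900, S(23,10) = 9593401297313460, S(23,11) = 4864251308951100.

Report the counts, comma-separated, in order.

1167921451092973005, 1203163392175387500, 802355904438462660

r24: T_24,8=8×9741955019900400+4382641999117305=82318282158320505; T_24,9=9×12320068811796900+9741955019900400=120622574326072500; T_24,10=10×9593401297313460+12320068811796900=108254081784931500; T_24,11=11×4864251308951100+9593401297313460=63100165695775560
r25: T_25,9=9×120622574326072500+82318282158320505=1167921451092973005; T_25,10=10×108254081784931500+120622574326072500=1203163392175387500; T_25,11=11×63100165695775560+108254081784931500=802355904438462660
Read S(25,9) = 1167921451092973005, S(25,10) = 1203163392175387500, S(25,11) = 802355904438462660.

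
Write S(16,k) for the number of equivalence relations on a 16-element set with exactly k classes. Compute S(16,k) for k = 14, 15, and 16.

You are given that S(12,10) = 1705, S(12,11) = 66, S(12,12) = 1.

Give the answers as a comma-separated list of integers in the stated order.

row 13: T[13][11]=11·66+1705=2431  T[13][12]=12·1+66=78  T[13][13]=13·0+1=1
row 14: T[14][12]=12·78+2431=3367  T[14][13]=13·1+78=91  T[14][14]=14·0+1=1
row 15: T[15][13]=13·91+3367=4550  T[15][14]=14·1+91=105  T[15][15]=15·0+1=1
row 16: T[16][14]=14·105+4550=6020  T[16][15]=15·1+105=120  T[16][16]=16·0+1=1
Read S(16,14) = 6020, S(16,15) = 120, S(16,16) = 1.

6020, 120, 1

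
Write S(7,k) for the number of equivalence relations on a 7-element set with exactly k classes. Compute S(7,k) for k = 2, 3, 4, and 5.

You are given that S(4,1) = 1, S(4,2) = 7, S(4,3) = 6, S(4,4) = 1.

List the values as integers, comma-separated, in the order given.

63, 301, 350, 140

[5] T[5,1]:1*1+0=1 · T[5,2]:2*7+1=15 · T[5,3]:3*6+7=25 · T[5,4]:4*1+6=10 · T[5,5]:5*0+1=1
[6] T[6,1]:1*1+0=1 · T[6,2]:2*15+1=31 · T[6,3]:3*25+15=90 · T[6,4]:4*10+25=65 · T[6,5]:5*1+10=15
[7] T[7,2]:2*31+1=63 · T[7,3]:3*90+31=301 · T[7,4]:4*65+90=350 · T[7,5]:5*15+65=140
Read S(7,2) = 63, S(7,3) = 301, S(7,4) = 350, S(7,5) = 140.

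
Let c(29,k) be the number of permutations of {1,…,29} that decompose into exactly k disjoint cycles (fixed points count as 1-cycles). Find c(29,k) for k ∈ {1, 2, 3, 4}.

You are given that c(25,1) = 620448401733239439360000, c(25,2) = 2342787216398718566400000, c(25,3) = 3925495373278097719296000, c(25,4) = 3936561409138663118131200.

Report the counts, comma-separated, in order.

304888344611713860501504000000, 1197348677077520393310044160000, 2105684281550279072336117760000, 2236045380156380112643362816000

row 26: T[26][1]=25·620448401733239439360000+0=15511210043330985984000000  T[26][2]=25·2342787216398718566400000+620448401733239439360000=59190128811701203599360000  T[26][3]=25·3925495373278097719296000+2342787216398718566400000=100480171548351161548800000  T[26][4]=25·3936561409138663118131200+3925495373278097719296000=102339530601744675672576000
row 27: T[27][1]=26·15511210043330985984000000+0=403291461126605635584000000  T[27][2]=26·59190128811701203599360000+15511210043330985984000000=1554454559147562279567360000  T[27][3]=26·100480171548351161548800000+59190128811701203599360000=2671674589068831403868160000  T[27][4]=26·102339530601744675672576000+100480171548351161548800000=2761307967193712729035776000
row 28: T[28][1]=27·403291461126605635584000000+0=10888869450418352160768000000  T[28][2]=27·1554454559147562279567360000+403291461126605635584000000=42373564558110787183902720000  T[28][3]=27·2671674589068831403868160000+1554454559147562279567360000=73689668464006010184007680000  T[28][4]=27·2761307967193712729035776000+2671674589068831403868160000=77226989703299075087834112000
row 29: T[29][1]=28·10888869450418352160768000000+0=304888344611713860501504000000  T[29][2]=28·42373564558110787183902720000+10888869450418352160768000000=1197348677077520393310044160000  T[29][3]=28·73689668464006010184007680000+42373564558110787183902720000=2105684281550279072336117760000  T[29][4]=28·77226989703299075087834112000+73689668464006010184007680000=2236045380156380112643362816000
Read c(29,1) = 304888344611713860501504000000, c(29,2) = 1197348677077520393310044160000, c(29,3) = 2105684281550279072336117760000, c(29,4) = 2236045380156380112643362816000.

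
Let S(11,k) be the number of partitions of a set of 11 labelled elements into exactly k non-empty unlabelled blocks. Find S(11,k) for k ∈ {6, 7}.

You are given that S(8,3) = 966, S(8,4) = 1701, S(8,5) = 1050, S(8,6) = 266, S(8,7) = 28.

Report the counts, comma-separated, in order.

179487, 63987

r9: T_9,4=4×1701+966=7770; T_9,5=5×1050+1701=6951; T_9,6=6×266+1050=2646; T_9,7=7×28+266=462
r10: T_10,5=5×6951+7770=42525; T_10,6=6×2646+6951=22827; T_10,7=7×462+2646=5880
r11: T_11,6=6×22827+42525=179487; T_11,7=7×5880+22827=63987
Read S(11,6) = 179487, S(11,7) = 63987.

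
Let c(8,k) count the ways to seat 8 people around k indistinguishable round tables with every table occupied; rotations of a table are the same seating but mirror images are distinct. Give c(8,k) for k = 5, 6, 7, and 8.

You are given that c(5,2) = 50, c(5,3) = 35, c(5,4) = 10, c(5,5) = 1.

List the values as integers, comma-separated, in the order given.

row 6: T[6][3]=5·35+50=225  T[6][4]=5·10+35=85  T[6][5]=5·1+10=15  T[6][6]=5·0+1=1
row 7: T[7][4]=6·85+225=735  T[7][5]=6·15+85=175  T[7][6]=6·1+15=21  T[7][7]=6·0+1=1
row 8: T[8][5]=7·175+735=1960  T[8][6]=7·21+175=322  T[8][7]=7·1+21=28  T[8][8]=7·0+1=1
Read c(8,5) = 1960, c(8,6) = 322, c(8,7) = 28, c(8,8) = 1.

1960, 322, 28, 1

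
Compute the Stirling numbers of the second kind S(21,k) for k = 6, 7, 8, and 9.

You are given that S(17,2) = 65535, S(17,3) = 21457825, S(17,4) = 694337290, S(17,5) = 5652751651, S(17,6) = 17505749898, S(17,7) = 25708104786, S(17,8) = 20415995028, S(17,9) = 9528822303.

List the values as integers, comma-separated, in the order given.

26585679462804, 82310957214948, 132511015347084, 123272476465204

row 18: T[18][3]=3·21457825+65535=64439010  T[18][4]=4·694337290+21457825=2798806985  T[18][5]=5·5652751651+694337290=28958095545  T[18][6]=6·17505749898+5652751651=110687251039  T[18][7]=7·25708104786+17505749898=197462483400  T[18][8]=8·20415995028+25708104786=189036065010  T[18][9]=9·9528822303+20415995028=106175395755
row 19: T[19][4]=4·2798806985+64439010=11259666950  T[19][5]=5·28958095545+2798806985=147589284710  T[19][6]=6·110687251039+28958095545=693081601779  T[19][7]=7·197462483400+110687251039=1492924634839  T[19][8]=8·189036065010+197462483400=1709751003480  T[19][9]=9·106175395755+189036065010=1144614626805
row 20: T[20][5]=5·147589284710+11259666950=749206090500  T[20][6]=6·693081601779+147589284710=4306078895384  T[20][7]=7·1492924634839+693081601779=11143554045652  T[20][8]=8·1709751003480+1492924634839=15170932662679  T[20][9]=9·1144614626805+1709751003480=12011282644725
row 21: T[21][6]=6·4306078895384+749206090500=26585679462804  T[21][7]=7·11143554045652+4306078895384=82310957214948  T[21][8]=8·15170932662679+11143554045652=132511015347084  T[21][9]=9·12011282644725+15170932662679=123272476465204
Read S(21,6) = 26585679462804, S(21,7) = 82310957214948, S(21,8) = 132511015347084, S(21,9) = 123272476465204.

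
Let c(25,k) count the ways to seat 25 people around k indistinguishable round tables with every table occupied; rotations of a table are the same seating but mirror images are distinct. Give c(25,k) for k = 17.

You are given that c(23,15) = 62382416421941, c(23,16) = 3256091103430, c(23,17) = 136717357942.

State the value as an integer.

i=24: T(24,16)=62382416421941+23·3256091103430=137272511800831 | T(24,17)=3256091103430+23·136717357942=6400590336096
i=25: T(25,17)=137272511800831+24·6400590336096=290886679867135
Read c(25,17) = 290886679867135.

290886679867135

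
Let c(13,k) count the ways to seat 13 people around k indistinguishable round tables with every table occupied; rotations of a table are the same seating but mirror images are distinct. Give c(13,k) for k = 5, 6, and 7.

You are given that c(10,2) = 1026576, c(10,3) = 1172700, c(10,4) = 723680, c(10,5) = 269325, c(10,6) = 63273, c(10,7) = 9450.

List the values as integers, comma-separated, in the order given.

i=11: T(11,3)=1026576+10·1172700=12753576 | T(11,4)=1172700+10·723680=8409500 | T(11,5)=723680+10·269325=3416930 | T(11,6)=269325+10·63273=902055 | T(11,7)=63273+10·9450=157773
i=12: T(12,4)=12753576+11·8409500=105258076 | T(12,5)=8409500+11·3416930=45995730 | T(12,6)=3416930+11·902055=13339535 | T(12,7)=902055+11·157773=2637558
i=13: T(13,5)=105258076+12·45995730=657206836 | T(13,6)=45995730+12·13339535=206070150 | T(13,7)=13339535+12·2637558=44990231
Read c(13,5) = 657206836, c(13,6) = 206070150, c(13,7) = 44990231.

657206836, 206070150, 44990231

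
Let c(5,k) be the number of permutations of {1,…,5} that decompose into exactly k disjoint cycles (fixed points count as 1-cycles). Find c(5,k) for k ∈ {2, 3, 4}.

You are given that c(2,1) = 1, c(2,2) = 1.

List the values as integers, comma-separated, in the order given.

50, 35, 10

[3] T[3,1]:2*1+0=2 · T[3,2]:2*1+1=3 · T[3,3]:2*0+1=1
[4] T[4,1]:3*2+0=6 · T[4,2]:3*3+2=11 · T[4,3]:3*1+3=6 · T[4,4]:3*0+1=1
[5] T[5,2]:4*11+6=50 · T[5,3]:4*6+11=35 · T[5,4]:4*1+6=10
Read c(5,2) = 50, c(5,3) = 35, c(5,4) = 10.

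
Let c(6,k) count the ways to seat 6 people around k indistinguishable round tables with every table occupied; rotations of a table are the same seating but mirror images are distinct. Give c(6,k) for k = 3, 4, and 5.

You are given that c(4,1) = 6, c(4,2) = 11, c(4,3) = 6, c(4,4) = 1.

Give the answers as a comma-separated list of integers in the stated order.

225, 85, 15

[5] T[5,2]:4*11+6=50 · T[5,3]:4*6+11=35 · T[5,4]:4*1+6=10 · T[5,5]:4*0+1=1
[6] T[6,3]:5*35+50=225 · T[6,4]:5*10+35=85 · T[6,5]:5*1+10=15
Read c(6,3) = 225, c(6,4) = 85, c(6,5) = 15.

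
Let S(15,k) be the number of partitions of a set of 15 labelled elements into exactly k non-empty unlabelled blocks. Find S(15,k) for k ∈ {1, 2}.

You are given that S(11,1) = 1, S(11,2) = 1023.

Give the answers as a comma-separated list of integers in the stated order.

1, 16383

r12: T_12,1=1×1+0=1; T_12,2=2×1023+1=2047
r13: T_13,1=1×1+0=1; T_13,2=2×2047+1=4095
r14: T_14,1=1×1+0=1; T_14,2=2×4095+1=8191
r15: T_15,1=1×1+0=1; T_15,2=2×8191+1=16383
Read S(15,1) = 1, S(15,2) = 16383.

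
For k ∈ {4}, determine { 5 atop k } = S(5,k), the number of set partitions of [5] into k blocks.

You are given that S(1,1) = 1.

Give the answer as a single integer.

10

i=2: T(2,1)=0+1·1=1 | T(2,2)=1+2·0=1
i=3: T(3,2)=1+2·1=3 | T(3,3)=1+3·0=1
i=4: T(4,3)=3+3·1=6 | T(4,4)=1+4·0=1
i=5: T(5,4)=6+4·1=10
Read S(5,4) = 10.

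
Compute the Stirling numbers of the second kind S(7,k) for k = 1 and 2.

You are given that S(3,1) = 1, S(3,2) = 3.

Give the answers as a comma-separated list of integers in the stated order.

i=4: T(4,1)=0+1·1=1 | T(4,2)=1+2·3=7
i=5: T(5,1)=0+1·1=1 | T(5,2)=1+2·7=15
i=6: T(6,1)=0+1·1=1 | T(6,2)=1+2·15=31
i=7: T(7,1)=0+1·1=1 | T(7,2)=1+2·31=63
Read S(7,1) = 1, S(7,2) = 63.

1, 63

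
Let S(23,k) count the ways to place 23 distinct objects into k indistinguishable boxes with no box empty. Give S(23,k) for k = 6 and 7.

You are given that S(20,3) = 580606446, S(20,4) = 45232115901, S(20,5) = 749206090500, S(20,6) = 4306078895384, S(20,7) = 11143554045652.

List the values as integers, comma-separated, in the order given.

[21] T[21,4]:4*45232115901+580606446=181509070050 · T[21,5]:5*749206090500+45232115901=3791262568401 · T[21,6]:6*4306078895384+749206090500=26585679462804 · T[21,7]:7*11143554045652+4306078895384=82310957214948
[22] T[22,5]:5*3791262568401+181509070050=19137821912055 · T[22,6]:6*26585679462804+3791262568401=163305339345225 · T[22,7]:7*82310957214948+26585679462804=602762379967440
[23] T[23,6]:6*163305339345225+19137821912055=998969857983405 · T[23,7]:7*602762379967440+163305339345225=4382641999117305
Read S(23,6) = 998969857983405, S(23,7) = 4382641999117305.

998969857983405, 4382641999117305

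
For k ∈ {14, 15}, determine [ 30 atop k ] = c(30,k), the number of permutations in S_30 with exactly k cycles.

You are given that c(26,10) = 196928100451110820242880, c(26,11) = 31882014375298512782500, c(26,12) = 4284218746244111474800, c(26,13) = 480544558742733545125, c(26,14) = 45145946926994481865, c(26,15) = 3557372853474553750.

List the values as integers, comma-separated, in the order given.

r27: T_27,11=26×31882014375298512782500+196928100451110820242880=1025860474208872152587880; T_27,12=26×4284218746244111474800+31882014375298512782500=143271701777645411127300; T_27,13=26×480544558742733545125+4284218746244111474800=16778377273555183648050; T_27,14=26×45145946926994481865+480544558742733545125=1654339178844590073615; T_27,15=26×3557372853474553750+45145946926994481865=137637641117332879365
r28: T_28,12=27×143271701777645411127300+1025860474208872152587880=4894196422205298253024980; T_28,13=27×16778377273555183648050+143271701777645411127300=596287888163635369624650; T_28,14=27×1654339178844590073615+16778377273555183648050=61445535102359115635655; T_28,15=27×137637641117332879365+1654339178844590073615=5370555489012577816470
r29: T_29,13=28×596287888163635369624650+4894196422205298253024980=21590257290787088602515180; T_29,14=28×61445535102359115635655+596287888163635369624650=2316762871029690607422990; T_29,15=28×5370555489012577816470+61445535102359115635655=211821088794711294496815
r30: T_30,14=29×2316762871029690607422990+21590257290787088602515180=88776380550648116217781890; T_30,15=29×211821088794711294496815+2316762871029690607422990=8459574446076318147830625
Read c(30,14) = 88776380550648116217781890, c(30,15) = 8459574446076318147830625.

88776380550648116217781890, 8459574446076318147830625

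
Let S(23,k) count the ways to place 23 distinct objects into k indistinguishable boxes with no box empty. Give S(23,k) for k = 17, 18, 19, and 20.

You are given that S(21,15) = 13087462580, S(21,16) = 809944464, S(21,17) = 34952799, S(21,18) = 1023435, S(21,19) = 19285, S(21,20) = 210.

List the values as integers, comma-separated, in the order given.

49916988803, 2364885369, 79781779, 1859550

r22: T_22,16=16×809944464+13087462580=26046574004; T_22,17=17×34952799+809944464=1404142047; T_22,18=18×1023435+34952799=53374629; T_22,19=19×19285+1023435=1389850; T_22,20=20×210+19285=23485
r23: T_23,17=17×1404142047+26046574004=49916988803; T_23,18=18×53374629+1404142047=2364885369; T_23,19=19×1389850+53374629=79781779; T_23,20=20×23485+1389850=1859550
Read S(23,17) = 49916988803, S(23,18) = 2364885369, S(23,19) = 79781779, S(23,20) = 1859550.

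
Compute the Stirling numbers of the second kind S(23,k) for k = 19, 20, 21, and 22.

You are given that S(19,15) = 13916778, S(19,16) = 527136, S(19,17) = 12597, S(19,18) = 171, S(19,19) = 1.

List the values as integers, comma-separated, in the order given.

r20: T_20,16=16×527136+13916778=22350954; T_20,17=17×12597+527136=741285; T_20,18=18×171+12597=15675; T_20,19=19×1+171=190; T_20,20=20×0+1=1
r21: T_21,17=17×741285+22350954=34952799; T_21,18=18×15675+741285=1023435; T_21,19=19×190+15675=19285; T_21,20=20×1+190=210; T_21,21=21×0+1=1
r22: T_22,18=18×1023435+34952799=53374629; T_22,19=19×19285+1023435=1389850; T_22,20=20×210+19285=23485; T_22,21=21×1+210=231; T_22,22=22×0+1=1
r23: T_23,19=19×1389850+53374629=79781779; T_23,20=20×23485+1389850=1859550; T_23,21=21×231+23485=28336; T_23,22=22×1+231=253
Read S(23,19) = 79781779, S(23,20) = 1859550, S(23,21) = 28336, S(23,22) = 253.

79781779, 1859550, 28336, 253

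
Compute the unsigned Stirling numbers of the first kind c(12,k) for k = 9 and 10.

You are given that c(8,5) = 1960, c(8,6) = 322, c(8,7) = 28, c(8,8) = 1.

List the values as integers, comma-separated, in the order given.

row 9: T[9][6]=8·322+1960=4536  T[9][7]=8·28+322=546  T[9][8]=8·1+28=36  T[9][9]=8·0+1=1
row 10: T[10][7]=9·546+4536=9450  T[10][8]=9·36+546=870  T[10][9]=9·1+36=45  T[10][10]=9·0+1=1
row 11: T[11][8]=10·870+9450=18150  T[11][9]=10·45+870=1320  T[11][10]=10·1+45=55
row 12: T[12][9]=11·1320+18150=32670  T[12][10]=11·55+1320=1925
Read c(12,9) = 32670, c(12,10) = 1925.

32670, 1925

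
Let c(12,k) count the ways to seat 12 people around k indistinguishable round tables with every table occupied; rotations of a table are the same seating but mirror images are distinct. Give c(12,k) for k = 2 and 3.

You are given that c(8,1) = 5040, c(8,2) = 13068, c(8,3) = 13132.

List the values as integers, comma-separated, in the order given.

120543840, 150917976

i=9: T(9,1)=0+8·5040=40320 | T(9,2)=5040+8·13068=109584 | T(9,3)=13068+8·13132=118124
i=10: T(10,1)=0+9·40320=362880 | T(10,2)=40320+9·109584=1026576 | T(10,3)=109584+9·118124=1172700
i=11: T(11,1)=0+10·362880=3628800 | T(11,2)=362880+10·1026576=10628640 | T(11,3)=1026576+10·1172700=12753576
i=12: T(12,2)=3628800+11·10628640=120543840 | T(12,3)=10628640+11·12753576=150917976
Read c(12,2) = 120543840, c(12,3) = 150917976.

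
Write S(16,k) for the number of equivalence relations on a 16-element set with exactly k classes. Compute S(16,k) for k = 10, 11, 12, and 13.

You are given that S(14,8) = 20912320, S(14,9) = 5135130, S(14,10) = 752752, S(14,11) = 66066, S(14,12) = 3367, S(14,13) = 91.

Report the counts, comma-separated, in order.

@15  (15,9):5135130·9+20912320→67128490, (15,10):752752·10+5135130→12662650, (15,11):66066·11+752752→1479478, (15,12):3367·12+66066→106470, (15,13):91·13+3367→4550
@16  (16,10):12662650·10+67128490→193754990, (16,11):1479478·11+12662650→28936908, (16,12):106470·12+1479478→2757118, (16,13):4550·13+106470→165620
Read S(16,10) = 193754990, S(16,11) = 28936908, S(16,12) = 2757118, S(16,13) = 165620.

193754990, 28936908, 2757118, 165620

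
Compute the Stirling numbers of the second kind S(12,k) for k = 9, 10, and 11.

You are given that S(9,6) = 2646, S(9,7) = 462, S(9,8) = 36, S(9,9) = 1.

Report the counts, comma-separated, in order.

r10: T_10,7=7×462+2646=5880; T_10,8=8×36+462=750; T_10,9=9×1+36=45; T_10,10=10×0+1=1
r11: T_11,8=8×750+5880=11880; T_11,9=9×45+750=1155; T_11,10=10×1+45=55; T_11,11=11×0+1=1
r12: T_12,9=9×1155+11880=22275; T_12,10=10×55+1155=1705; T_12,11=11×1+55=66
Read S(12,9) = 22275, S(12,10) = 1705, S(12,11) = 66.

22275, 1705, 66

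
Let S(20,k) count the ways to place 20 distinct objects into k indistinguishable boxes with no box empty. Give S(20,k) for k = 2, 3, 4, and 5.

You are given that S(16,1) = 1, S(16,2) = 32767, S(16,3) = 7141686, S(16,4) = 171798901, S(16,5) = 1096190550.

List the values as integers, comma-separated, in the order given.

524287, 580606446, 45232115901, 749206090500

i=17: T(17,1)=0+1·1=1 | T(17,2)=1+2·32767=65535 | T(17,3)=32767+3·7141686=21457825 | T(17,4)=7141686+4·171798901=694337290 | T(17,5)=171798901+5·1096190550=5652751651
i=18: T(18,1)=0+1·1=1 | T(18,2)=1+2·65535=131071 | T(18,3)=65535+3·21457825=64439010 | T(18,4)=21457825+4·694337290=2798806985 | T(18,5)=694337290+5·5652751651=28958095545
i=19: T(19,1)=0+1·1=1 | T(19,2)=1+2·131071=262143 | T(19,3)=131071+3·64439010=193448101 | T(19,4)=64439010+4·2798806985=11259666950 | T(19,5)=2798806985+5·28958095545=147589284710
i=20: T(20,2)=1+2·262143=524287 | T(20,3)=262143+3·193448101=580606446 | T(20,4)=193448101+4·11259666950=45232115901 | T(20,5)=11259666950+5·147589284710=749206090500
Read S(20,2) = 524287, S(20,3) = 580606446, S(20,4) = 45232115901, S(20,5) = 749206090500.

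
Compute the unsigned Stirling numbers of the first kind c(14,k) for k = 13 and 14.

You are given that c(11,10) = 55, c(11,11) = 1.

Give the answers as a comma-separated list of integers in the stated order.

[12] T[12,11]:11*1+55=66 · T[12,12]:11*0+1=1
[13] T[13,12]:12*1+66=78 · T[13,13]:12*0+1=1
[14] T[14,13]:13*1+78=91 · T[14,14]:13*0+1=1
Read c(14,13) = 91, c(14,14) = 1.

91, 1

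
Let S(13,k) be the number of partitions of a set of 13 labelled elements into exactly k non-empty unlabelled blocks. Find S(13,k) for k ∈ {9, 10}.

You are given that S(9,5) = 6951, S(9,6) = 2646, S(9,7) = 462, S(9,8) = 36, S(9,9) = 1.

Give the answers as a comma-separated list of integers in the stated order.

row 10: T[10][6]=6·2646+6951=22827  T[10][7]=7·462+2646=5880  T[10][8]=8·36+462=750  T[10][9]=9·1+36=45  T[10][10]=10·0+1=1
row 11: T[11][7]=7·5880+22827=63987  T[11][8]=8·750+5880=11880  T[11][9]=9·45+750=1155  T[11][10]=10·1+45=55
row 12: T[12][8]=8·11880+63987=159027  T[12][9]=9·1155+11880=22275  T[12][10]=10·55+1155=1705
row 13: T[13][9]=9·22275+159027=359502  T[13][10]=10·1705+22275=39325
Read S(13,9) = 359502, S(13,10) = 39325.

359502, 39325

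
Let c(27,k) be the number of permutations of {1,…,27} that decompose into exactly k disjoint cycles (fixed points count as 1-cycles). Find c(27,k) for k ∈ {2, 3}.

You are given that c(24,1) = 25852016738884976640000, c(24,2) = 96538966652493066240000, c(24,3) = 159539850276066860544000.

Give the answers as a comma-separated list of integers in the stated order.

@25  (25,1):25852016738884976640000·24+0→620448401733239439360000, (25,2):96538966652493066240000·24+25852016738884976640000→2342787216398718566400000, (25,3):159539850276066860544000·24+96538966652493066240000→3925495373278097719296000
@26  (26,1):620448401733239439360000·25+0→15511210043330985984000000, (26,2):2342787216398718566400000·25+620448401733239439360000→59190128811701203599360000, (26,3):3925495373278097719296000·25+2342787216398718566400000→100480171548351161548800000
@27  (27,2):59190128811701203599360000·26+15511210043330985984000000→1554454559147562279567360000, (27,3):100480171548351161548800000·26+59190128811701203599360000→2671674589068831403868160000
Read c(27,2) = 1554454559147562279567360000, c(27,3) = 2671674589068831403868160000.

1554454559147562279567360000, 2671674589068831403868160000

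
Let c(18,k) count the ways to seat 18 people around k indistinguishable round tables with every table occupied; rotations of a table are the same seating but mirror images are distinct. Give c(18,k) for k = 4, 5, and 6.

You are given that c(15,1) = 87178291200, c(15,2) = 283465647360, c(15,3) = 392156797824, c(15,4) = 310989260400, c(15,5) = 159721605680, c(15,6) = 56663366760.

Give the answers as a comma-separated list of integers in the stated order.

row 16: T[16][2]=15·283465647360+87178291200=4339163001600  T[16][3]=15·392156797824+283465647360=6165817614720  T[16][4]=15·310989260400+392156797824=5056995703824  T[16][5]=15·159721605680+310989260400=2706813345600  T[16][6]=15·56663366760+159721605680=1009672107080
row 17: T[17][3]=16·6165817614720+4339163001600=102992244837120  T[17][4]=16·5056995703824+6165817614720=87077748875904  T[17][5]=16·2706813345600+5056995703824=48366009233424  T[17][6]=16·1009672107080+2706813345600=18861567058880
row 18: T[18][4]=17·87077748875904+102992244837120=1583313975727488  T[18][5]=17·48366009233424+87077748875904=909299905844112  T[18][6]=17·18861567058880+48366009233424=369012649234384
Read c(18,4) = 1583313975727488, c(18,5) = 909299905844112, c(18,6) = 369012649234384.

1583313975727488, 909299905844112, 369012649234384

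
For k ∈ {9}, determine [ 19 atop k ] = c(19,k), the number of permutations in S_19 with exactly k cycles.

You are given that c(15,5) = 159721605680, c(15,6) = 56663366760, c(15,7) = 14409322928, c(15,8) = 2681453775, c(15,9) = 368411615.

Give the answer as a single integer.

@16  (16,6):56663366760·15+159721605680→1009672107080, (16,7):14409322928·15+56663366760→272803210680, (16,8):2681453775·15+14409322928→54631129553, (16,9):368411615·15+2681453775→8207628000
@17  (17,7):272803210680·16+1009672107080→5374523477960, (17,8):54631129553·16+272803210680→1146901283528, (17,9):8207628000·16+54631129553→185953177553
@18  (18,8):1146901283528·17+5374523477960→24871845297936, (18,9):185953177553·17+1146901283528→4308105301929
@19  (19,9):4308105301929·18+24871845297936→102417740732658
Read c(19,9) = 102417740732658.

102417740732658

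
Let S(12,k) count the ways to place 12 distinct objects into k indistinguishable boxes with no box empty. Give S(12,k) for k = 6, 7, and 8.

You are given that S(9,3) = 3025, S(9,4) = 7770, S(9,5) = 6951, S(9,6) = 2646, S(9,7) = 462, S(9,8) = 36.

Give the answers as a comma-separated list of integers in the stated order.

row 10: T[10][4]=4·7770+3025=34105  T[10][5]=5·6951+7770=42525  T[10][6]=6·2646+6951=22827  T[10][7]=7·462+2646=5880  T[10][8]=8·36+462=750
row 11: T[11][5]=5·42525+34105=246730  T[11][6]=6·22827+42525=179487  T[11][7]=7·5880+22827=63987  T[11][8]=8·750+5880=11880
row 12: T[12][6]=6·179487+246730=1323652  T[12][7]=7·63987+179487=627396  T[12][8]=8·11880+63987=159027
Read S(12,6) = 1323652, S(12,7) = 627396, S(12,8) = 159027.

1323652, 627396, 159027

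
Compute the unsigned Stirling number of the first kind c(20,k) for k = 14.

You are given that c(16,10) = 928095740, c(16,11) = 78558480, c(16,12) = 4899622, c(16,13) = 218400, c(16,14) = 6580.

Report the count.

20692933630

@17  (17,11):78558480·16+928095740→2185031420, (17,12):4899622·16+78558480→156952432, (17,13):218400·16+4899622→8394022, (17,14):6580·16+218400→323680
@18  (18,12):156952432·17+2185031420→4853222764, (18,13):8394022·17+156952432→299650806, (18,14):323680·17+8394022→13896582
@19  (19,13):299650806·18+4853222764→10246937272, (19,14):13896582·18+299650806→549789282
@20  (20,14):549789282·19+10246937272→20692933630
Read c(20,14) = 20692933630.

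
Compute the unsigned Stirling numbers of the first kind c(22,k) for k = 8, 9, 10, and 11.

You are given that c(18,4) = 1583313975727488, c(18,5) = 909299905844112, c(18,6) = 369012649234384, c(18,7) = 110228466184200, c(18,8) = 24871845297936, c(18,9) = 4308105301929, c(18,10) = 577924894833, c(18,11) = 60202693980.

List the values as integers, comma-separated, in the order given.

7744654310169576800, 1634980697246583456, 276019109275035346, 37600535086859745

[19] T[19,5]:18*909299905844112+1583313975727488=17950712280921504 · T[19,6]:18*369012649234384+909299905844112=7551527592063024 · T[19,7]:18*110228466184200+369012649234384=2353125040549984 · T[19,8]:18*24871845297936+110228466184200=557921681547048 · T[19,9]:18*4308105301929+24871845297936=102417740732658 · T[19,10]:18*577924894833+4308105301929=14710753408923 · T[19,11]:18*60202693980+577924894833=1661573386473
[20] T[20,6]:19*7551527592063024+17950712280921504=161429736530118960 · T[20,7]:19*2353125040549984+7551527592063024=52260903362512720 · T[20,8]:19*557921681547048+2353125040549984=12953636989943896 · T[20,9]:19*102417740732658+557921681547048=2503858755467550 · T[20,10]:19*14710753408923+102417740732658=381922055502195 · T[20,11]:19*1661573386473+14710753408923=46280647751910
[21] T[21,7]:20*52260903362512720+161429736530118960=1206647803780373360 · T[21,8]:20*12953636989943896+52260903362512720=311333643161390640 · T[21,9]:20*2503858755467550+12953636989943896=63030812099294896 · T[21,10]:20*381922055502195+2503858755467550=10142299865511450 · T[21,11]:20*46280647751910+381922055502195=1307535010540395
[22] T[22,8]:21*311333643161390640+1206647803780373360=7744654310169576800 · T[22,9]:21*63030812099294896+311333643161390640=1634980697246583456 · T[22,10]:21*10142299865511450+63030812099294896=276019109275035346 · T[22,11]:21*1307535010540395+10142299865511450=37600535086859745
Read c(22,8) = 7744654310169576800, c(22,9) = 1634980697246583456, c(22,10) = 276019109275035346, c(22,11) = 37600535086859745.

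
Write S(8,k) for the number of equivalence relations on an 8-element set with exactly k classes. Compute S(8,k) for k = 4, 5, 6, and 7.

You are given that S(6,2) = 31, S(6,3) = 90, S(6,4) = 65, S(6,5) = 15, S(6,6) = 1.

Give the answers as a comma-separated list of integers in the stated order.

1701, 1050, 266, 28

[7] T[7,3]:3*90+31=301 · T[7,4]:4*65+90=350 · T[7,5]:5*15+65=140 · T[7,6]:6*1+15=21 · T[7,7]:7*0+1=1
[8] T[8,4]:4*350+301=1701 · T[8,5]:5*140+350=1050 · T[8,6]:6*21+140=266 · T[8,7]:7*1+21=28
Read S(8,4) = 1701, S(8,5) = 1050, S(8,6) = 266, S(8,7) = 28.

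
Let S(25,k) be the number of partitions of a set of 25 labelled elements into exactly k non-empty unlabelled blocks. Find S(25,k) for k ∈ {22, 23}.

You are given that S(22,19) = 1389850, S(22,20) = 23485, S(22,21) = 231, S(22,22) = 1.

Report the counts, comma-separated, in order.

3200450, 40250

@23  (23,20):23485·20+1389850→1859550, (23,21):231·21+23485→28336, (23,22):1·22+231→253, (23,23):0·23+1→1
@24  (24,21):28336·21+1859550→2454606, (24,22):253·22+28336→33902, (24,23):1·23+253→276
@25  (25,22):33902·22+2454606→3200450, (25,23):276·23+33902→40250
Read S(25,22) = 3200450, S(25,23) = 40250.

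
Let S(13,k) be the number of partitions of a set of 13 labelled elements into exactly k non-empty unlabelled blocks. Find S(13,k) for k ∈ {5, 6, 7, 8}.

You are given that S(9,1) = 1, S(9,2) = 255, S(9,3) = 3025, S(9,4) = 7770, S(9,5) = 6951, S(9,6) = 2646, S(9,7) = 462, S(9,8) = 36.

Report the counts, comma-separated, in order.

7508501, 9321312, 5715424, 1899612

@10  (10,2):255·2+1→511, (10,3):3025·3+255→9330, (10,4):7770·4+3025→34105, (10,5):6951·5+7770→42525, (10,6):2646·6+6951→22827, (10,7):462·7+2646→5880, (10,8):36·8+462→750
@11  (11,3):9330·3+511→28501, (11,4):34105·4+9330→145750, (11,5):42525·5+34105→246730, (11,6):22827·6+42525→179487, (11,7):5880·7+22827→63987, (11,8):750·8+5880→11880
@12  (12,4):145750·4+28501→611501, (12,5):246730·5+145750→1379400, (12,6):179487·6+246730→1323652, (12,7):63987·7+179487→627396, (12,8):11880·8+63987→159027
@13  (13,5):1379400·5+611501→7508501, (13,6):1323652·6+1379400→9321312, (13,7):627396·7+1323652→5715424, (13,8):159027·8+627396→1899612
Read S(13,5) = 7508501, S(13,6) = 9321312, S(13,7) = 5715424, S(13,8) = 1899612.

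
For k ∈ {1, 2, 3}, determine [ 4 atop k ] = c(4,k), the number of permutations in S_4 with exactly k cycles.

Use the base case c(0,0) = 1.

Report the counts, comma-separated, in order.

i=1: T(1,1)=1+0·0=1
i=2: T(2,1)=0+1·1=1 | T(2,2)=1+1·0=1
i=3: T(3,1)=0+2·1=2 | T(3,2)=1+2·1=3 | T(3,3)=1+2·0=1
i=4: T(4,1)=0+3·2=6 | T(4,2)=2+3·3=11 | T(4,3)=3+3·1=6
Read c(4,1) = 6, c(4,2) = 11, c(4,3) = 6.

6, 11, 6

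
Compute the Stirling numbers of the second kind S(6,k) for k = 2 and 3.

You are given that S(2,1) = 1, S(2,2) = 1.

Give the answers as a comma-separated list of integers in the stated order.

31, 90

[3] T[3,1]:1*1+0=1 · T[3,2]:2*1+1=3 · T[3,3]:3*0+1=1
[4] T[4,1]:1*1+0=1 · T[4,2]:2*3+1=7 · T[4,3]:3*1+3=6
[5] T[5,1]:1*1+0=1 · T[5,2]:2*7+1=15 · T[5,3]:3*6+7=25
[6] T[6,2]:2*15+1=31 · T[6,3]:3*25+15=90
Read S(6,2) = 31, S(6,3) = 90.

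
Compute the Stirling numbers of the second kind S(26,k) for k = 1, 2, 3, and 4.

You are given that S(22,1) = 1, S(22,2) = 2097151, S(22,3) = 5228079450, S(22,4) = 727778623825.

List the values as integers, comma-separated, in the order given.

1, 33554431, 423610750290, 187226356946265

row 23: T[23][1]=1·1+0=1  T[23][2]=2·2097151+1=4194303  T[23][3]=3·5228079450+2097151=15686335501  T[23][4]=4·727778623825+5228079450=2916342574750
row 24: T[24][1]=1·1+0=1  T[24][2]=2·4194303+1=8388607  T[24][3]=3·15686335501+4194303=47063200806  T[24][4]=4·2916342574750+15686335501=11681056634501
row 25: T[25][1]=1·1+0=1  T[25][2]=2·8388607+1=16777215  T[25][3]=3·47063200806+8388607=141197991025  T[25][4]=4·11681056634501+47063200806=46771289738810
row 26: T[26][1]=1·1+0=1  T[26][2]=2·16777215+1=33554431  T[26][3]=3·141197991025+16777215=423610750290  T[26][4]=4·46771289738810+141197991025=187226356946265
Read S(26,1) = 1, S(26,2) = 33554431, S(26,3) = 423610750290, S(26,4) = 187226356946265.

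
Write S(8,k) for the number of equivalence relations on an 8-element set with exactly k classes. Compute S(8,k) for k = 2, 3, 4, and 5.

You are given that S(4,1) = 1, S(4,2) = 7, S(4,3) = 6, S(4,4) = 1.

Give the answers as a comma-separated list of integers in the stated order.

r5: T_5,1=1×1+0=1; T_5,2=2×7+1=15; T_5,3=3×6+7=25; T_5,4=4×1+6=10; T_5,5=5×0+1=1
r6: T_6,1=1×1+0=1; T_6,2=2×15+1=31; T_6,3=3×25+15=90; T_6,4=4×10+25=65; T_6,5=5×1+10=15
r7: T_7,1=1×1+0=1; T_7,2=2×31+1=63; T_7,3=3×90+31=301; T_7,4=4×65+90=350; T_7,5=5×15+65=140
r8: T_8,2=2×63+1=127; T_8,3=3×301+63=966; T_8,4=4×350+301=1701; T_8,5=5×140+350=1050
Read S(8,2) = 127, S(8,3) = 966, S(8,4) = 1701, S(8,5) = 1050.

127, 966, 1701, 1050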